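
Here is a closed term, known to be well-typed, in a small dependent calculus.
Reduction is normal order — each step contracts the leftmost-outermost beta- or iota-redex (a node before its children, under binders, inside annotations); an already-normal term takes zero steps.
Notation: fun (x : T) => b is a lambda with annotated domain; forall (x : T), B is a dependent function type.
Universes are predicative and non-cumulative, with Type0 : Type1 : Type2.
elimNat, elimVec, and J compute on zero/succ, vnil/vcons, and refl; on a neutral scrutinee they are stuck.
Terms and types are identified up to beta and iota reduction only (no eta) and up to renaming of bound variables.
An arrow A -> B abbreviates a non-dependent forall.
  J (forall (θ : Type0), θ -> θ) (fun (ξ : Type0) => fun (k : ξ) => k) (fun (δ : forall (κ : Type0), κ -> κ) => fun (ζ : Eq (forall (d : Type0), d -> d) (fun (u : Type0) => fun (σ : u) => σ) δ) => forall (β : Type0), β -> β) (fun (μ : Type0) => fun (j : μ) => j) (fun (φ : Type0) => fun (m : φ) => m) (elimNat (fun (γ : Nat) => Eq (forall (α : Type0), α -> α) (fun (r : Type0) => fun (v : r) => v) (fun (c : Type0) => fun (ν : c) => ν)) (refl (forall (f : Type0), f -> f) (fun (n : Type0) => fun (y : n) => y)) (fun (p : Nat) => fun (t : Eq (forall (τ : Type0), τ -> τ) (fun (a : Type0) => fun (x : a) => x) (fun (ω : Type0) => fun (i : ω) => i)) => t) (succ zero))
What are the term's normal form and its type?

normal form:
  fun (θ : Type0) => fun (ξ : θ) => ξ
inferred type:
  forall (θ : Type0), θ -> θ
observation: the term reaches its normal form after 5 normal-order steps.


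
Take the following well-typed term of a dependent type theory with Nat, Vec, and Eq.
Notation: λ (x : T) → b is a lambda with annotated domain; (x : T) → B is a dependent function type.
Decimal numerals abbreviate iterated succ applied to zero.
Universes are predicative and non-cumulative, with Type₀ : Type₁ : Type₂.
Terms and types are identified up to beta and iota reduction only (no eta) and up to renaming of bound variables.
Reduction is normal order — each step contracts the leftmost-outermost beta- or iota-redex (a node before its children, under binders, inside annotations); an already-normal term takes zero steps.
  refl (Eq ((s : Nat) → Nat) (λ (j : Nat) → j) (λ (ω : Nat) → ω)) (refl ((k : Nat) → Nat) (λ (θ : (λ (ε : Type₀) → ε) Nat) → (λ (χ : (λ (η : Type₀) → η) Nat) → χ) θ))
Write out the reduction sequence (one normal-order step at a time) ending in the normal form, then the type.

normal-order reduction sequence:
  refl (Eq ((s : Nat) → Nat) (λ (j : Nat) → j) (λ (ω : Nat) → ω)) (refl ((k : Nat) → Nat) (λ (θ : (λ (ε : Type₀) → ε) Nat) → (λ (χ : (λ (η : Type₀) → η) Nat) → χ) θ))
  ~> refl (Eq ((s : Nat) → Nat) (λ (j : Nat) → j) (λ (ω : Nat) → ω)) (refl ((k : Nat) → Nat) (λ (θ : Nat) → (λ (ε : (λ (χ : Type₀) → χ) Nat) → ε) θ))
  ~> refl (Eq ((s : Nat) → Nat) (λ (j : Nat) → j) (λ (ω : Nat) → ω)) (refl ((k : Nat) → Nat) (λ (θ : Nat) → θ))
inferred type:
  Eq (Eq ((s : Nat) → Nat) (λ (j : Nat) → j) (λ (ω : Nat) → ω)) (refl ((k : Nat) → Nat) (λ (θ : Nat) → θ)) (refl ((ε : Nat) → Nat) (λ (χ : Nat) → χ))


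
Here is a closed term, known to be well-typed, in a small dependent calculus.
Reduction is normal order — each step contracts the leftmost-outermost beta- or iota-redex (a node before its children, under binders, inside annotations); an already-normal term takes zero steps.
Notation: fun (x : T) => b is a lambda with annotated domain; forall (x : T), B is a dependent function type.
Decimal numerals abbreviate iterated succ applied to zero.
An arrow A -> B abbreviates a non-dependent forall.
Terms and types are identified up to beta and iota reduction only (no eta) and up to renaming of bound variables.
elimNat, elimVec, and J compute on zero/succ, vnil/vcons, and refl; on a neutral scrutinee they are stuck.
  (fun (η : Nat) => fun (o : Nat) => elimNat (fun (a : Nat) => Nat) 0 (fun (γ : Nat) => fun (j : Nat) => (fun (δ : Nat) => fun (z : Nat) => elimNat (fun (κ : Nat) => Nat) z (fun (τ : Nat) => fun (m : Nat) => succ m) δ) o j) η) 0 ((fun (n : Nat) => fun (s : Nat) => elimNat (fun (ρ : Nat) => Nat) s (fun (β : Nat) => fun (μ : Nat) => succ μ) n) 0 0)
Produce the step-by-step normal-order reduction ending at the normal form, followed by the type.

reduction (normal order):
  (fun (η : Nat) => fun (o : Nat) => elimNat (fun (a : Nat) => Nat) 0 (fun (γ : Nat) => fun (j : Nat) => (fun (δ : Nat) => fun (z : Nat) => elimNat (fun (κ : Nat) => Nat) z (fun (τ : Nat) => fun (m : Nat) => succ m) δ) o j) η) 0 ((fun (n : Nat) => fun (s : Nat) => elimNat (fun (ρ : Nat) => Nat) s (fun (β : Nat) => fun (μ : Nat) => succ μ) n) 0 0)
  ~> (fun (η : Nat) => elimNat (fun (o : Nat) => Nat) 0 (fun (a : Nat) => fun (γ : Nat) => (fun (j : Nat) => fun (δ : Nat) => elimNat (fun (z : Nat) => Nat) δ (fun (κ : Nat) => fun (τ : Nat) => succ τ) j) η γ) 0) ((fun (m : Nat) => fun (n : Nat) => elimNat (fun (s : Nat) => Nat) n (fun (ρ : Nat) => fun (β : Nat) => succ β) m) 0 0)
  ~> elimNat (fun (η : Nat) => Nat) 0 (fun (o : Nat) => fun (a : Nat) => (fun (γ : Nat) => fun (j : Nat) => elimNat (fun (δ : Nat) => Nat) j (fun (z : Nat) => fun (κ : Nat) => succ κ) γ) ((fun (τ : Nat) => fun (m : Nat) => elimNat (fun (n : Nat) => Nat) m (fun (s : Nat) => fun (ρ : Nat) => succ ρ) τ) 0 0) a) 0
  ~> 0
type:
  Nat


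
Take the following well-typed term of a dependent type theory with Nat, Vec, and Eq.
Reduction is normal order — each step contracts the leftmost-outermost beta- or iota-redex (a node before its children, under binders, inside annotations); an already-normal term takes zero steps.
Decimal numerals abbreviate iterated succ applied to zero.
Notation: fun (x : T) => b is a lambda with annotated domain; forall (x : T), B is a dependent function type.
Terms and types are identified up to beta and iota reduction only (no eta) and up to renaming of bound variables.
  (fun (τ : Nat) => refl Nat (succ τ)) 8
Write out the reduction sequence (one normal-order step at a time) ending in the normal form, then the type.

reduction (normal order):
  (fun (τ : Nat) => refl Nat (succ τ)) 8
  ~> refl Nat 9
type:
  Eq Nat 9 9


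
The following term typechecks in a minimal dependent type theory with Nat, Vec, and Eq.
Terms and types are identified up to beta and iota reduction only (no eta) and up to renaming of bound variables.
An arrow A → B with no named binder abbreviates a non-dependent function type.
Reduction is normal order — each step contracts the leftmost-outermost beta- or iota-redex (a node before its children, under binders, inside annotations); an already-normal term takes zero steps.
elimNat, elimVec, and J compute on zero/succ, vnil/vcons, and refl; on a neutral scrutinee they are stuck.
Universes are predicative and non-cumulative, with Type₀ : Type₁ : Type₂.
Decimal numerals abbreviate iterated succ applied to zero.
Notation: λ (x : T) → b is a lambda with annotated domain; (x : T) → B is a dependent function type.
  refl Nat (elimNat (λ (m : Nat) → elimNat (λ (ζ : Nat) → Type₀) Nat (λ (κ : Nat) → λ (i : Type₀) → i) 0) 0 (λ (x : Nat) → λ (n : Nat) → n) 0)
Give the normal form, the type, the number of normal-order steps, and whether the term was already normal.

resulting normal form:
  refl Nat 0
type:
  Eq Nat 0 0
normal-order step count: 1
already normal: no
first contracted redex: an elimNat iota-redex


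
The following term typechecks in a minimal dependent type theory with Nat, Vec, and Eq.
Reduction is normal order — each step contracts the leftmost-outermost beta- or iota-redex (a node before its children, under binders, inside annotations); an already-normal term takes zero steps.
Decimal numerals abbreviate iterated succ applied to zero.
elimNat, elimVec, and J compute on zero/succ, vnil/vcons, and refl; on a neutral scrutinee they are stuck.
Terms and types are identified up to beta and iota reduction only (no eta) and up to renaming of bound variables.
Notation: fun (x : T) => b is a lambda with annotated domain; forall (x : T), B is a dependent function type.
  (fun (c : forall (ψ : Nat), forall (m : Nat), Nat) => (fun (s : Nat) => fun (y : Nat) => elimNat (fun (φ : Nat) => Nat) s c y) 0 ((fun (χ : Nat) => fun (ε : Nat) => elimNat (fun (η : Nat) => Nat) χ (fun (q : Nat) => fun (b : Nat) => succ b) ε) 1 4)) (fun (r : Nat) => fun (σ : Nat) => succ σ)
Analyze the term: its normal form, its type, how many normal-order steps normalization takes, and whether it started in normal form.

resulting normal form:
  5
inferred type:
  Nat
steps to reach normal form (normal order): 34
term was already normal: no
first redex: a beta-redex


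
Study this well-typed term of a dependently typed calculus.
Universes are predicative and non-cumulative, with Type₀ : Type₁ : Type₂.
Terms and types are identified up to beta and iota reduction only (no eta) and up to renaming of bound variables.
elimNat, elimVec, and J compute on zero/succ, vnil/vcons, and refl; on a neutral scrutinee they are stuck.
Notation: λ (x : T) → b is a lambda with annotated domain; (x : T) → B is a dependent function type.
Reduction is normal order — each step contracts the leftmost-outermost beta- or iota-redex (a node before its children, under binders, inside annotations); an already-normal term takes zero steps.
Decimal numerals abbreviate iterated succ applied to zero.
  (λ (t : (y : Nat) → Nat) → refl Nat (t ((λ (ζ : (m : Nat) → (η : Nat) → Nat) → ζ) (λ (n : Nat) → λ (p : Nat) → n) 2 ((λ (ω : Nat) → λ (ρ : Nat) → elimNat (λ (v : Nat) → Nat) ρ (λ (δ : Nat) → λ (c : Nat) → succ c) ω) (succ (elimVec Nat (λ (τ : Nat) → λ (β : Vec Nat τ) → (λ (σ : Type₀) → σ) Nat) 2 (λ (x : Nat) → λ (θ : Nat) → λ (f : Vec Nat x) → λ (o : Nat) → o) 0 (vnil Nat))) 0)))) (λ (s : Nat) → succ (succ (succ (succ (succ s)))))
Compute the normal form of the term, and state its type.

resulting normal form:
  refl Nat 7
inferred type:
  Eq Nat 7 7
observation: 5 normal-order steps normalize the term, beginning with a beta-redex.


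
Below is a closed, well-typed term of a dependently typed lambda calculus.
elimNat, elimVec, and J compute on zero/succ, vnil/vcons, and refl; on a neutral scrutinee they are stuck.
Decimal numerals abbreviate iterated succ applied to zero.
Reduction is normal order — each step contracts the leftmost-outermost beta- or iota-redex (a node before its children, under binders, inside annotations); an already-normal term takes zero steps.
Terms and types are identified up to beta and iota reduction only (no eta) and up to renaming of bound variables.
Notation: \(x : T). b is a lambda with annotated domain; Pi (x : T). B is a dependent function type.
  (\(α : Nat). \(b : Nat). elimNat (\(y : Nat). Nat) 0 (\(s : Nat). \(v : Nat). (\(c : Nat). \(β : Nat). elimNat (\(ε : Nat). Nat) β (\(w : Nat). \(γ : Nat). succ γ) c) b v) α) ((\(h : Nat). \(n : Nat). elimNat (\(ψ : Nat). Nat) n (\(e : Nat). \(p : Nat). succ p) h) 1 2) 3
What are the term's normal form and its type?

resulting normal form:
  9
inferred type:
  Nat
observation: normalization takes exactly 30 steps under the normal-order strategy.


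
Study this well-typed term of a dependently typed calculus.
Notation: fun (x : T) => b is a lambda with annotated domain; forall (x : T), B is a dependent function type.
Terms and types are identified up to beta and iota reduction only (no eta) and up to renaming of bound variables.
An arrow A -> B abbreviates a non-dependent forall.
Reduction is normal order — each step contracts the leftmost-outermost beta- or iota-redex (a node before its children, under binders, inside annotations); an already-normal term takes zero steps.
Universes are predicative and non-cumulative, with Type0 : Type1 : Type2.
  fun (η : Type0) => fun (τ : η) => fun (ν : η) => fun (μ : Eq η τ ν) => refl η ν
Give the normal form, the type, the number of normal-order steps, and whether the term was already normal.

resulting normal form:
  fun (η : Type0) => fun (τ : η) => fun (ν : η) => fun (μ : Eq η τ ν) => refl η ν
the term's type:
  forall (η : Type0), forall (τ : η), forall (ν : η), Eq η τ ν -> Eq η ν ν
reduction steps (normal order): 0
already normal: yes


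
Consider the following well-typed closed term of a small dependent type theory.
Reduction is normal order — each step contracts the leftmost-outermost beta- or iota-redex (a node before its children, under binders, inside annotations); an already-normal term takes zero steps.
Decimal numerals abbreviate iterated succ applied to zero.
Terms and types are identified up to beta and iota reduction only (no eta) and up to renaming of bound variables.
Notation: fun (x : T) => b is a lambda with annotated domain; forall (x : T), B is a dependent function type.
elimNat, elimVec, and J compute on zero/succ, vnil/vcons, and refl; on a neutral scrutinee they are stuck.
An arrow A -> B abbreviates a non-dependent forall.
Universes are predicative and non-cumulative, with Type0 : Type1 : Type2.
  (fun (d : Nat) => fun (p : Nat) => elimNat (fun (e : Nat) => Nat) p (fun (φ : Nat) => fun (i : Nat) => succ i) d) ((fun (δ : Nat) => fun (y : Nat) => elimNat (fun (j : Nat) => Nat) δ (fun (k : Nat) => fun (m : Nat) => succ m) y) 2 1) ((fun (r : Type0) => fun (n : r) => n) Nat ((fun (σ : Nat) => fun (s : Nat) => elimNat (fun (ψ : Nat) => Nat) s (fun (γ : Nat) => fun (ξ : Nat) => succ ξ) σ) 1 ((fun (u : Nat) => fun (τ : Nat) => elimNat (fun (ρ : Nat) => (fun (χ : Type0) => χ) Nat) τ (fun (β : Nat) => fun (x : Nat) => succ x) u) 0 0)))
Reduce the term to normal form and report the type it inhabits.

resulting normal form:
  4
type:
  Nat
observation: the leftmost-outermost redex is a beta-redex, and normalization takes 29 steps.


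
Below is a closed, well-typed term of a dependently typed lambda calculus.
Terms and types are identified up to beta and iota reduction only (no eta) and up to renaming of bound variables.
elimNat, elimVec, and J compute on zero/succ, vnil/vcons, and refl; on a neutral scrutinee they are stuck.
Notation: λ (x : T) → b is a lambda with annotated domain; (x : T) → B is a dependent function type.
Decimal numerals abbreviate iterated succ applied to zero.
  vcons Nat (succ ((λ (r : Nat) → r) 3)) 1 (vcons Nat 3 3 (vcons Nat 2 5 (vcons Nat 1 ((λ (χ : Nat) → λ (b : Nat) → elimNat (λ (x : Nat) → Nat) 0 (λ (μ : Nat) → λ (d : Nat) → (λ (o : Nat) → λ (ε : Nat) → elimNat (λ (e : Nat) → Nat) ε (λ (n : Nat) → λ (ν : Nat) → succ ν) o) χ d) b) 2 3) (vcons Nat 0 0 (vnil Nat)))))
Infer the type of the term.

the term's type:
  Vec Nat 5


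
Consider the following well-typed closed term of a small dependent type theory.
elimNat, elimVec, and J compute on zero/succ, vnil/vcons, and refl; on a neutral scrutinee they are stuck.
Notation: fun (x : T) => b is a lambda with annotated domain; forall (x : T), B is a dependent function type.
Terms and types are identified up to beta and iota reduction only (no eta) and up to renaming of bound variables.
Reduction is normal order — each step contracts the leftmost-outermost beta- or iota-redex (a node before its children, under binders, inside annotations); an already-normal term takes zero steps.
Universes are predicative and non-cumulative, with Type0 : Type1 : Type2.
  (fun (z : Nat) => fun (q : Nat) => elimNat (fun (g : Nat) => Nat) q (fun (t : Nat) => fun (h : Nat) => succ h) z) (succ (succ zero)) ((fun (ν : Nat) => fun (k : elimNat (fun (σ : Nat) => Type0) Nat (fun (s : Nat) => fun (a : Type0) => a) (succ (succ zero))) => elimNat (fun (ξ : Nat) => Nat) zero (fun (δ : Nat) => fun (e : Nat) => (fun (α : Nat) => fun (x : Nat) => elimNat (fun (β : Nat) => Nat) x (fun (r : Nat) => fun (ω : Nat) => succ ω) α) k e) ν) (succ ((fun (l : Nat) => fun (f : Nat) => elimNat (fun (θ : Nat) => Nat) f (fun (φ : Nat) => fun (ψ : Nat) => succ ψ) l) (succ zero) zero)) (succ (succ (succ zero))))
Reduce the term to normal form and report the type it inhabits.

normal form:
  succ (succ (succ (succ (succ (succ (succ (succ zero)))))))
the term's type:
  Nat


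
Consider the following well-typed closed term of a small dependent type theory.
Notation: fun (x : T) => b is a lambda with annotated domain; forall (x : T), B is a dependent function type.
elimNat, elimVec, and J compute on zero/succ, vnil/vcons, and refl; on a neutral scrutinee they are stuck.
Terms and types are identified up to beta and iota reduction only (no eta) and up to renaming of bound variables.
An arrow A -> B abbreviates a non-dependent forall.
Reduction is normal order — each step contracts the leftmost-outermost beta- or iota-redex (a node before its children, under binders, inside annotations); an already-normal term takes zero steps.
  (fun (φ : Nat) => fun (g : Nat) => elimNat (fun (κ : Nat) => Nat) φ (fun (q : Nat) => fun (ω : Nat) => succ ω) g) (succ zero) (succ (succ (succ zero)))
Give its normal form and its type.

resulting normal form:
  succ (succ (succ (succ zero)))
the term's type:
  Nat


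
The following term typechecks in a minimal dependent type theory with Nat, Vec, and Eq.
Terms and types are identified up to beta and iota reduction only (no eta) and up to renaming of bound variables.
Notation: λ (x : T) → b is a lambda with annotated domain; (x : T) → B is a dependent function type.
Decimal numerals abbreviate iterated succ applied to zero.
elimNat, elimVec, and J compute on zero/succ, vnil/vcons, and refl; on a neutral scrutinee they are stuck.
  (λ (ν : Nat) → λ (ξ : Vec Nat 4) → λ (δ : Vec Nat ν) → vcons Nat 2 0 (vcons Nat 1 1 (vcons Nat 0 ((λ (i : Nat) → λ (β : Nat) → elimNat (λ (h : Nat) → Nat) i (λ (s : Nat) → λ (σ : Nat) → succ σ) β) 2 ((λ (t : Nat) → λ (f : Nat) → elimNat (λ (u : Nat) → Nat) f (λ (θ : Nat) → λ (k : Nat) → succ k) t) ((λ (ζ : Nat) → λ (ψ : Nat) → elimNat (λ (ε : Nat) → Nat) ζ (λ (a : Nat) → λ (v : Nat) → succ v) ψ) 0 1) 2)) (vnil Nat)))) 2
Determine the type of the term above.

type:
  (ν : Vec Nat 4) → (ξ : Vec Nat 2) → Vec Nat 3


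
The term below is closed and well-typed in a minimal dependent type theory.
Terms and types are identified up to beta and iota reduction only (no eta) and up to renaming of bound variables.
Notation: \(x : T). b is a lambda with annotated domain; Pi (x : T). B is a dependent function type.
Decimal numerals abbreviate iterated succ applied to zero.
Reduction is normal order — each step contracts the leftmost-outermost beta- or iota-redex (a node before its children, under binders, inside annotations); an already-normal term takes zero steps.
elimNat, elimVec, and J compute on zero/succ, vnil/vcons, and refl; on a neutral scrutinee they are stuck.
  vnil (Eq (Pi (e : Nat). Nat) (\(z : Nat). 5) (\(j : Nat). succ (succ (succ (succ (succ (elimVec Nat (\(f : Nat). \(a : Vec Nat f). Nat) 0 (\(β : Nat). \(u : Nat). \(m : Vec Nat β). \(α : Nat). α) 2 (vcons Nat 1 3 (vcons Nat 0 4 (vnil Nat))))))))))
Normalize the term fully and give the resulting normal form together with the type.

resulting normal form:
  vnil (Eq (Pi (e : Nat). Nat) (\(z : Nat). 5) (\(j : Nat). 5))
inferred type:
  Vec (Eq (Pi (e : Nat). Nat) (\(z : Nat). 5) (\(j : Nat). 5)) 0


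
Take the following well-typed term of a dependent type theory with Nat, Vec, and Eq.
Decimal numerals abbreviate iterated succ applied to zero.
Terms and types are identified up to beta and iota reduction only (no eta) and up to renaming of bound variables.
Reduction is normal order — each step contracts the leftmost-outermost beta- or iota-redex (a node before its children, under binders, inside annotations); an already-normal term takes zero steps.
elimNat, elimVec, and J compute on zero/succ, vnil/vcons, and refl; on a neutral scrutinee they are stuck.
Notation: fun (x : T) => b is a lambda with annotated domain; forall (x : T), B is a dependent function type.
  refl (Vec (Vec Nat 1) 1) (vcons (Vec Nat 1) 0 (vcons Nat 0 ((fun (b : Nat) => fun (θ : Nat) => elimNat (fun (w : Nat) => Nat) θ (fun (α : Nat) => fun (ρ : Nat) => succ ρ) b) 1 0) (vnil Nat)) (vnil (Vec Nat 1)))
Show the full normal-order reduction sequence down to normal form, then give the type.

reduction (normal order):
  refl (Vec (Vec Nat 1) 1) (vcons (Vec Nat 1) 0 (vcons Nat 0 ((fun (b : Nat) => fun (θ : Nat) => elimNat (fun (w : Nat) => Nat) θ (fun (α : Nat) => fun (ρ : Nat) => succ ρ) b) 1 0) (vnil Nat)) (vnil (Vec Nat 1)))
  ~> refl (Vec (Vec Nat 1) 1) (vcons (Vec Nat 1) 0 (vcons Nat 0 ((fun (b : Nat) => elimNat (fun (θ : Nat) => Nat) b (fun (w : Nat) => fun (α : Nat) => succ α) 1) 0) (vnil Nat)) (vnil (Vec Nat 1)))
  ~> refl (Vec (Vec Nat 1) 1) (vcons (Vec Nat 1) 0 (vcons Nat 0 (elimNat (fun (b : Nat) => Nat) 0 (fun (θ : Nat) => fun (w : Nat) => succ w) 1) (vnil Nat)) (vnil (Vec Nat 1)))
  ~> refl (Vec (Vec Nat 1) 1) (vcons (Vec Nat 1) 0 (vcons Nat 0 ((fun (b : Nat) => fun (θ : Nat) => succ θ) 0 (elimNat (fun (w : Nat) => Nat) 0 (fun (α : Nat) => fun (ρ : Nat) => succ ρ) 0)) (vnil Nat)) (vnil (Vec Nat 1)))
  ~> refl (Vec (Vec Nat 1) 1) (vcons (Vec Nat 1) 0 (vcons Nat 0 ((fun (b : Nat) => succ b) (elimNat (fun (θ : Nat) => Nat) 0 (fun (w : Nat) => fun (α : Nat) => succ α) 0)) (vnil Nat)) (vnil (Vec Nat 1)))
  ~> refl (Vec (Vec Nat 1) 1) (vcons (Vec Nat 1) 0 (vcons Nat 0 (succ (elimNat (fun (b : Nat) => Nat) 0 (fun (θ : Nat) => fun (w : Nat) => succ w) 0)) (vnil Nat)) (vnil (Vec Nat 1)))
  ~> refl (Vec (Vec Nat 1) 1) (vcons (Vec Nat 1) 0 (vcons Nat 0 1 (vnil Nat)) (vnil (Vec Nat 1)))
type:
  Eq (Vec (Vec Nat 1) 1) (vcons (Vec Nat 1) 0 (vcons Nat 0 1 (vnil Nat)) (vnil (Vec Nat 1))) (vcons (Vec Nat 1) 0 (vcons Nat 0 1 (vnil Nat)) (vnil (Vec Nat 1)))


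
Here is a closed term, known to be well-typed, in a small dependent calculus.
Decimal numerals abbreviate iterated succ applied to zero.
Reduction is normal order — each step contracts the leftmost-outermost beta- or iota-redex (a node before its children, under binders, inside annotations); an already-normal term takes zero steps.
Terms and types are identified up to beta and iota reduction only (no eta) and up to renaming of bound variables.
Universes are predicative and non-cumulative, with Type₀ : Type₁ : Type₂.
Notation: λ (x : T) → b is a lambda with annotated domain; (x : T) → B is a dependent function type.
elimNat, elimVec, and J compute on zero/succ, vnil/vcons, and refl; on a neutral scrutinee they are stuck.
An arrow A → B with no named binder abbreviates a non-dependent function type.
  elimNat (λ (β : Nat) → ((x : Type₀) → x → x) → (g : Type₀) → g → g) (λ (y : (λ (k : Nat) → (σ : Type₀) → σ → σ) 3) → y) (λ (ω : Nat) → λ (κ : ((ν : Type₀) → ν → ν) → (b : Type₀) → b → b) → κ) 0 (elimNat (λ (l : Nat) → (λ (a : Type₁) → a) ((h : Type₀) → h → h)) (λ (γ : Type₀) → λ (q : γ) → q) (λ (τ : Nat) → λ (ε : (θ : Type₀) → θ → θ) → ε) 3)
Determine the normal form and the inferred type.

normal form:
  λ (β : Type₀) → λ (x : β) → x
type:
  (β : Type₀) → β → β
observation: reduction starts at an elimNat iota-redex, and 12 normal-order steps reach the normal form.


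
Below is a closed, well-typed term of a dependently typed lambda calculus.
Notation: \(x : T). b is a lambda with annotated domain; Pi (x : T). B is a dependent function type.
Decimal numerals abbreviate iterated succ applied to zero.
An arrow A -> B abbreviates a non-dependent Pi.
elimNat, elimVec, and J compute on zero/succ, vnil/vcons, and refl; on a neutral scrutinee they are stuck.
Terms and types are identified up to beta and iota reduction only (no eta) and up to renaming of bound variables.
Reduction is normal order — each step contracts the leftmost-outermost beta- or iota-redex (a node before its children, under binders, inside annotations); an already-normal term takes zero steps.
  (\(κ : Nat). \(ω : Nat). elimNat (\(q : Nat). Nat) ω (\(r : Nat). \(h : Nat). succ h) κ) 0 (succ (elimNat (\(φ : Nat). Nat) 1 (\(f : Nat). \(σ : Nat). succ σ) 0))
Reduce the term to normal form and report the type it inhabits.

normal form:
  2
the term's type:
  Nat
observation: 4 normal-order steps separate the term from its normal form.


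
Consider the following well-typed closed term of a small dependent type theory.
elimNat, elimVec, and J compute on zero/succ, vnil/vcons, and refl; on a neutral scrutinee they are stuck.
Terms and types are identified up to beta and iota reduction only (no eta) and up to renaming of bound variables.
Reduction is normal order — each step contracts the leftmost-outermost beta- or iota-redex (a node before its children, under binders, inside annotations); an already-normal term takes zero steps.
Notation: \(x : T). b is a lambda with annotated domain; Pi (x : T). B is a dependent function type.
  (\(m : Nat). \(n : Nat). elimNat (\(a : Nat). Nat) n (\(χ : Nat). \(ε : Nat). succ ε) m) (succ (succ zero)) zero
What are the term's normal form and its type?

resulting normal form:
  succ (succ zero)
inferred type:
  Nat


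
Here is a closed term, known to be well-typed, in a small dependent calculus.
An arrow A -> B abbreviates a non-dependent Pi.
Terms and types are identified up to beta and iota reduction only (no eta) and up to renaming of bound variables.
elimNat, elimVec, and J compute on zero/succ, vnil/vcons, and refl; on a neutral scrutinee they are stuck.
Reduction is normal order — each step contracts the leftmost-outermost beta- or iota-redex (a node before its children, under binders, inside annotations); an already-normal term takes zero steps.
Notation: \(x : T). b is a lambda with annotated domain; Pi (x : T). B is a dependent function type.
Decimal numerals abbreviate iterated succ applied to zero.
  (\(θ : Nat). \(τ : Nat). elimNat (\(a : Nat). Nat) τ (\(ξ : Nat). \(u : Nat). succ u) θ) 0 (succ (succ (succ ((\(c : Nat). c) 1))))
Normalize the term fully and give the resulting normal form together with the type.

normal form:
  4
type:
  Nat
observation: reduction starts at a beta-redex, and 4 normal-order steps reach the normal form.


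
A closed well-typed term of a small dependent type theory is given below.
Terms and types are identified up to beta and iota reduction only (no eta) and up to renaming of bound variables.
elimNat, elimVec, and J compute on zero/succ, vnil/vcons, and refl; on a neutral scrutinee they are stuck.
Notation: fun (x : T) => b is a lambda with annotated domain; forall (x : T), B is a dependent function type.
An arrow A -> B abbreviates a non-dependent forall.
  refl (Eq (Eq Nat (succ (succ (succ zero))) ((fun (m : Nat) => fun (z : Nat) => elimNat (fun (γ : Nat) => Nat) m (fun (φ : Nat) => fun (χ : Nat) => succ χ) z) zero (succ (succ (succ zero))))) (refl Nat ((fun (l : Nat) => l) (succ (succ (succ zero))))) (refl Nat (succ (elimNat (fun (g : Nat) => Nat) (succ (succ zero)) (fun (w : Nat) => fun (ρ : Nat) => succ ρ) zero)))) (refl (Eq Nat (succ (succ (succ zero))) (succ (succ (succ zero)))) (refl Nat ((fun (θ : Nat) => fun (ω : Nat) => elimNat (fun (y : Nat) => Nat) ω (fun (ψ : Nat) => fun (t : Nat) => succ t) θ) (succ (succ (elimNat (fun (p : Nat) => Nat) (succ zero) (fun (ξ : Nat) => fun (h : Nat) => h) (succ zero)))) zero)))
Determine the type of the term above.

type:
  Eq (Eq (Eq Nat (succ (succ (succ zero))) (succ (succ (succ zero)))) (refl Nat (succ (succ (succ zero)))) (refl Nat (succ (succ (succ zero))))) (refl (Eq Nat (succ (succ (succ zero))) (succ (succ (succ zero)))) (refl Nat (succ (succ (succ zero))))) (refl (Eq Nat (succ (succ (succ zero))) (succ (succ (succ zero)))) (refl Nat (succ (succ (succ zero)))))


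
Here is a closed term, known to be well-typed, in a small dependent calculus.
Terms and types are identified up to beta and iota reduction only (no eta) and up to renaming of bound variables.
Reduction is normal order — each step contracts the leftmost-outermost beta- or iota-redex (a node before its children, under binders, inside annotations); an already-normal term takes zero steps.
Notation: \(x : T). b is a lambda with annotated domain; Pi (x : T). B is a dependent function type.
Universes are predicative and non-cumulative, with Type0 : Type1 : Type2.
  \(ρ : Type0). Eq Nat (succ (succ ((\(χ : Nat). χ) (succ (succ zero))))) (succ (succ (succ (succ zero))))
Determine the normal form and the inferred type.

resulting normal form:
  \(ρ : Type0). Eq Nat (succ (succ (succ (succ zero)))) (succ (succ (succ (succ zero))))
inferred type:
  Pi (ρ : Type0). Type0


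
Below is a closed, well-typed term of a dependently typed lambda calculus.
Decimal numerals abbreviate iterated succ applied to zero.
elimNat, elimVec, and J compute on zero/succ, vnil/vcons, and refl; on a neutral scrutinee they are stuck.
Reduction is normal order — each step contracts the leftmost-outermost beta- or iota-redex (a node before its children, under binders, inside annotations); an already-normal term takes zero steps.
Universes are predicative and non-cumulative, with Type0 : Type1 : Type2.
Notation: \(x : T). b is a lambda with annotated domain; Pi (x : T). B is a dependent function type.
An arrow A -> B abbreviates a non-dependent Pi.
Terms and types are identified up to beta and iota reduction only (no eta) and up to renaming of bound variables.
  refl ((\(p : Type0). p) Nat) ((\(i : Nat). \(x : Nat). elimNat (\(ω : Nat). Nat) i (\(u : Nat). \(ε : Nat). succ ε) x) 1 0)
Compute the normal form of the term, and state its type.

resulting normal form:
  refl Nat 1
inferred type:
  Eq Nat 1 1
observation: normalization takes exactly 4 steps under the normal-order strategy.


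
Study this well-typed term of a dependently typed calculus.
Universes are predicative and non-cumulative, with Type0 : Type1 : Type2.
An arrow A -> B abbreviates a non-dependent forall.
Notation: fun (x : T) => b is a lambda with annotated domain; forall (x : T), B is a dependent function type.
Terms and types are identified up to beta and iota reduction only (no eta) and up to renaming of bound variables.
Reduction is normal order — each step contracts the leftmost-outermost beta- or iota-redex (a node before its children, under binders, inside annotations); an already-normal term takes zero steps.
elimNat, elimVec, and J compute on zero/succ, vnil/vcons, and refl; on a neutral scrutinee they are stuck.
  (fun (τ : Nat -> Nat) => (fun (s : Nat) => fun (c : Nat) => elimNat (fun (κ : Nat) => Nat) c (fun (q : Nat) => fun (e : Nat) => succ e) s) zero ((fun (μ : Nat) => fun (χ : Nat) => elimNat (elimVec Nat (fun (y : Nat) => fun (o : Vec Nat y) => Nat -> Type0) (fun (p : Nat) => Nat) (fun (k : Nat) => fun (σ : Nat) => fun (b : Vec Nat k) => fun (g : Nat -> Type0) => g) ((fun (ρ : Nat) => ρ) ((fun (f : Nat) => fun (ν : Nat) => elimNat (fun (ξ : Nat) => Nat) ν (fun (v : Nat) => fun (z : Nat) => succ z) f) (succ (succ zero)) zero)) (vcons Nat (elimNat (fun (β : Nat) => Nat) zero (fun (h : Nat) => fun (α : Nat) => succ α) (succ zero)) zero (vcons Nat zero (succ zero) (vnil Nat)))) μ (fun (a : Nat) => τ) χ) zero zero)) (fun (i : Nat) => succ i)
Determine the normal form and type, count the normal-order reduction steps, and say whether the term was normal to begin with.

resulting normal form:
  zero
type:
  Nat
reduction steps (normal order): 7
term was already normal: no
first contracted redex: a beta-redex


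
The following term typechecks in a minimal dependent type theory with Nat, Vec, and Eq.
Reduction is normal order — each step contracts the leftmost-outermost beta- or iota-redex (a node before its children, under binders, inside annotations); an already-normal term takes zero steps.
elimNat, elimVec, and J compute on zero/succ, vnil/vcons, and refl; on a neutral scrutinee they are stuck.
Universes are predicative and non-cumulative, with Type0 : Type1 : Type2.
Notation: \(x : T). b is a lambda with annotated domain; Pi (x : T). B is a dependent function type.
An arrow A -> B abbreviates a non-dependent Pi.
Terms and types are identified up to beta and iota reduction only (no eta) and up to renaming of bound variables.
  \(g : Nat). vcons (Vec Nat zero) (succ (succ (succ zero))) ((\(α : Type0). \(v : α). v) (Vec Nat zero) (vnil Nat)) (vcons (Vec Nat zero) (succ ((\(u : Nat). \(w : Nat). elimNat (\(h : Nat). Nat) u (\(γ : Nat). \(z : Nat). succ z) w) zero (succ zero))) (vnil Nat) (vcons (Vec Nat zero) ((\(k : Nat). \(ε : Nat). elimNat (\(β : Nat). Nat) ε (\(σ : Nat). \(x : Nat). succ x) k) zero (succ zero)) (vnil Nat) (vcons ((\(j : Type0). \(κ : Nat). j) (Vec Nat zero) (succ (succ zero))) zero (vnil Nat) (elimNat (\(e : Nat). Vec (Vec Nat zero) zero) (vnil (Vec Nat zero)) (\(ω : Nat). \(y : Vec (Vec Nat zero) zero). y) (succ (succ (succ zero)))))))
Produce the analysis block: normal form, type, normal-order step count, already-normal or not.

normal form:
  \(g : Nat). vcons (Vec Nat zero) (succ (succ (succ zero))) (vnil Nat) (vcons (Vec Nat zero) (succ (succ zero)) (vnil Nat) (vcons (Vec Nat zero) (succ zero) (vnil Nat) (vcons (Vec Nat zero) zero (vnil Nat) (vnil (Vec Nat zero)))))
type:
  Nat -> Vec (Vec Nat zero) (succ (succ (succ (succ zero))))
steps to reach normal form (normal order): 23
started in normal form: no
first redex: a beta-redex


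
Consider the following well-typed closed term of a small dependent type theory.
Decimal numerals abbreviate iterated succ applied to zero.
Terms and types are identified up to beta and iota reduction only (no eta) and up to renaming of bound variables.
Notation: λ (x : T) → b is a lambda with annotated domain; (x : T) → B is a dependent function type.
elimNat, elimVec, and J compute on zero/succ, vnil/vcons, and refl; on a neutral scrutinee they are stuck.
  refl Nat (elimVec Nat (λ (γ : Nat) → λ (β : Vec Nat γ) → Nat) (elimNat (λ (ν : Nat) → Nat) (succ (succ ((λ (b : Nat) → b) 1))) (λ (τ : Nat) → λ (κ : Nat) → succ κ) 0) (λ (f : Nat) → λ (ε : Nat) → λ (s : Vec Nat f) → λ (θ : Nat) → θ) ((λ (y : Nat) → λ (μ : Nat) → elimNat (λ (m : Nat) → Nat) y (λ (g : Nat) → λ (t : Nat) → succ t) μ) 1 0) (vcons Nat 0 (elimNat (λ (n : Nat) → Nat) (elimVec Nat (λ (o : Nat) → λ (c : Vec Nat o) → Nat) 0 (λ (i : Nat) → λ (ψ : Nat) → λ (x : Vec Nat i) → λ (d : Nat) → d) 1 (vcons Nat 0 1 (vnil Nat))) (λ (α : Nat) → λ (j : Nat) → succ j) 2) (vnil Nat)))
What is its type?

inferred type:
  Eq Nat 3 3


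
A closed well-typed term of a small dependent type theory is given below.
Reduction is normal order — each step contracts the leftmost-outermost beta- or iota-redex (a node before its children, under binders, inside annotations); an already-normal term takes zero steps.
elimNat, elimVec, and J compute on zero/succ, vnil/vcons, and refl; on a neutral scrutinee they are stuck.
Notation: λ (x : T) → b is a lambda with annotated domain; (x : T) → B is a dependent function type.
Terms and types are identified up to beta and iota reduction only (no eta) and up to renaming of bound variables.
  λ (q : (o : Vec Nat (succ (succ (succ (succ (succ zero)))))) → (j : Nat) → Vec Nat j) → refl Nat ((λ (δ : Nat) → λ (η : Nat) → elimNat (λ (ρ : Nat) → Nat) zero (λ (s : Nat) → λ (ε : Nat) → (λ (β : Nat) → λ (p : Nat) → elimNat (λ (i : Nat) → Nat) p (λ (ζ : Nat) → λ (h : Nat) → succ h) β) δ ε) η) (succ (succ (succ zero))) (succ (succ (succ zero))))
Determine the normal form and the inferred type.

resulting normal form:
  λ (q : (o : Vec Nat (succ (succ (succ (succ (succ zero)))))) → (j : Nat) → Vec Nat j) → refl Nat (succ (succ (succ (succ (succ (succ (succ (succ (succ zero)))))))))
type:
  (q : (o : Vec Nat (succ (succ (succ (succ (succ zero)))))) → (j : Nat) → Vec Nat j) → Eq Nat (succ (succ (succ (succ (succ (succ (succ (succ (succ zero))))))))) (succ (succ (succ (succ (succ (succ (succ (succ (succ zero)))))))))


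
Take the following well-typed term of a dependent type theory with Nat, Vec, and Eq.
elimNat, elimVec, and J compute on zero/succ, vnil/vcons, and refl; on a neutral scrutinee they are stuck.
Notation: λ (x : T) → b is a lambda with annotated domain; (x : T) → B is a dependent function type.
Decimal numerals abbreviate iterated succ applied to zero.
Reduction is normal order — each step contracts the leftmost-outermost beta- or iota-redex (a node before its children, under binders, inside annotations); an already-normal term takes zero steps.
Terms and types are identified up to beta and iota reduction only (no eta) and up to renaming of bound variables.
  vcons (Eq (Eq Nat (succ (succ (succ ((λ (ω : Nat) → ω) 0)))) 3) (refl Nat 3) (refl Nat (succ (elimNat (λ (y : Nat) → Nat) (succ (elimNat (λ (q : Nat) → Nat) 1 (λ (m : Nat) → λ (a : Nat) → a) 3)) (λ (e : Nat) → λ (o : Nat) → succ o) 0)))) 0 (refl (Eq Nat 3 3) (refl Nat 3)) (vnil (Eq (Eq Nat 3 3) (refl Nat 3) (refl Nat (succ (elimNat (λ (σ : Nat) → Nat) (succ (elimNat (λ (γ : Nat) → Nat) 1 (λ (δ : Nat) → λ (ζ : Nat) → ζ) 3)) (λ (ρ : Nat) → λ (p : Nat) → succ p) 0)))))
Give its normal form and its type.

reduced normal form:
  vcons (Eq (Eq Nat 3 3) (refl Nat 3) (refl Nat 3)) 0 (refl (Eq Nat 3 3) (refl Nat 3)) (vnil (Eq (Eq Nat 3 3) (refl Nat 3) (refl Nat 3)))
inferred type:
  Vec (Eq (Eq Nat 3 3) (refl Nat 3) (refl Nat 3)) 1
observation: contracting a beta-redex first, the term normalizes in 23 steps.


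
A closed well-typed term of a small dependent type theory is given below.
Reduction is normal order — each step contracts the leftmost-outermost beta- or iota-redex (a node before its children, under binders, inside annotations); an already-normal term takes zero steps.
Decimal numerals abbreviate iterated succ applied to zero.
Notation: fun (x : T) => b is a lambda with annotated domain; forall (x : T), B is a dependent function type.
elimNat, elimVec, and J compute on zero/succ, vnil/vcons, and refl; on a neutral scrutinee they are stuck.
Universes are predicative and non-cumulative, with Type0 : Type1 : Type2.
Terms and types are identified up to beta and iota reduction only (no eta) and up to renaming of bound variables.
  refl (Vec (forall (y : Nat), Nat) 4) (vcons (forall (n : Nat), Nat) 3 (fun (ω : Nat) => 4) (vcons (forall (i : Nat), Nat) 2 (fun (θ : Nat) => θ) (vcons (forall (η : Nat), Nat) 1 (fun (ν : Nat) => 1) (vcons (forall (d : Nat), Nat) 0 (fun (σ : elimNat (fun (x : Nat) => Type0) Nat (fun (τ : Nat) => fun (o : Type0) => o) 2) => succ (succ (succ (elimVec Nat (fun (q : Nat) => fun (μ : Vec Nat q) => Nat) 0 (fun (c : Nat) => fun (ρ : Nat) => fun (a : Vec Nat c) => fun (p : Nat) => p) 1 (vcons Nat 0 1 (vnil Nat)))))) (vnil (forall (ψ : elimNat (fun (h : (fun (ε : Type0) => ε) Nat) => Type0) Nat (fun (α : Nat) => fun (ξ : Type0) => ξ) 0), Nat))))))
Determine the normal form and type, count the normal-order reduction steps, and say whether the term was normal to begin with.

normal form:
  refl (Vec (forall (y : Nat), Nat) 4) (vcons (forall (n : Nat), Nat) 3 (fun (ω : Nat) => 4) (vcons (forall (i : Nat), Nat) 2 (fun (θ : Nat) => θ) (vcons (forall (η : Nat), Nat) 1 (fun (ν : Nat) => 1) (vcons (forall (d : Nat), Nat) 0 (fun (σ : Nat) => 3) (vnil (forall (x : Nat), Nat))))))
type:
  Eq (Vec (forall (y : Nat), Nat) 4) (vcons (forall (n : Nat), Nat) 3 (fun (ω : Nat) => 4) (vcons (forall (i : Nat), Nat) 2 (fun (θ : Nat) => θ) (vcons (forall (η : Nat), Nat) 1 (fun (ν : Nat) => 1) (vcons (forall (d : Nat), Nat) 0 (fun (σ : Nat) => 3) (vnil (forall (x : Nat), Nat)))))) (vcons (forall (τ : Nat), Nat) 3 (fun (o : Nat) => 4) (vcons (forall (q : Nat), Nat) 2 (fun (μ : Nat) => μ) (vcons (forall (c : Nat), Nat) 1 (fun (ρ : Nat) => 1) (vcons (forall (a : Nat), Nat) 0 (fun (p : Nat) => 3) (vnil (forall (ψ : Nat), Nat))))))
steps to reach normal form (normal order): 14
started in normal form: no
first contracted redex: an elimNat iota-redex
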